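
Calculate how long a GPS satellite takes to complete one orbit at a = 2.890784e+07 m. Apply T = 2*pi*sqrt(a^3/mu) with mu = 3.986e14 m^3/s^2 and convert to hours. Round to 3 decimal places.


Step 1: a^3 / mu = 2.415722e+22 / 3.986e14 = 6.060516e+07
Step 2: sqrt(6.060516e+07) = 7784.9319 s
Step 3: T = 2*pi * 7784.9319 = 48914.17 s
Step 4: T in hours = 48914.17 / 3600 = 13.587 hours

13.587


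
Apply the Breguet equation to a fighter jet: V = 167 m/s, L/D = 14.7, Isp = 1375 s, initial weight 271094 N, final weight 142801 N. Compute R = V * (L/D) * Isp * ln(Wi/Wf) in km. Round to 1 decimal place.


Step 1: Coefficient = V * (L/D) * Isp = 167 * 14.7 * 1375 = 3375487.5 m
Step 2: Wi/Wf = 271094 / 142801 = 1.898404
Step 3: ln(1.898404) = 0.641014
Step 4: R = 3375487.5 * 0.641014 = 2163733.3 m = 2163.7 km

2163.7


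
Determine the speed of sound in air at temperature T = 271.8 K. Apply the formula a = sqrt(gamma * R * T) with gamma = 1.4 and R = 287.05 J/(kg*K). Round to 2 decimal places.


Step 1: gamma * R * T = 1.4 * 287.05 * 271.8 = 109228.266
Step 2: a = sqrt(109228.266) = 330.50 m/s

330.50


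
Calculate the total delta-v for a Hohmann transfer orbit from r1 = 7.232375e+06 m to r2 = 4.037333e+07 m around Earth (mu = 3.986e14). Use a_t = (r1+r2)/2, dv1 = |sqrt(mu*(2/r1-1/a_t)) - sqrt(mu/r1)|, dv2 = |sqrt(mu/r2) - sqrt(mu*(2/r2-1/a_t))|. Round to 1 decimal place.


Step 1: Transfer semi-major axis a_t = (7.232375e+06 + 4.037333e+07) / 2 = 2.380285e+07 m
Step 2: v1 (circular at r1) = sqrt(mu/r1) = 7423.83 m/s
Step 3: v_t1 = sqrt(mu*(2/r1 - 1/a_t)) = 9668.54 m/s
Step 4: dv1 = |9668.54 - 7423.83| = 2244.71 m/s
Step 5: v2 (circular at r2) = 3142.11 m/s, v_t2 = 1732.0 m/s
Step 6: dv2 = |3142.11 - 1732.0| = 1410.11 m/s
Step 7: Total delta-v = 2244.71 + 1410.11 = 3654.8 m/s

3654.8


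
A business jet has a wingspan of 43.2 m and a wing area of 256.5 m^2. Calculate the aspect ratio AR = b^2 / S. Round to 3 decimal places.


Step 1: b^2 = 43.2^2 = 1866.24
Step 2: AR = 1866.24 / 256.5 = 7.276

7.276


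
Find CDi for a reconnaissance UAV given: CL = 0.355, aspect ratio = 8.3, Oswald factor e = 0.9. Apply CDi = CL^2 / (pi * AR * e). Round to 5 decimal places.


Step 1: CL^2 = 0.355^2 = 0.126025
Step 2: pi * AR * e = 3.14159 * 8.3 * 0.9 = 23.467697
Step 3: CDi = 0.126025 / 23.467697 = 0.00537

0.00537


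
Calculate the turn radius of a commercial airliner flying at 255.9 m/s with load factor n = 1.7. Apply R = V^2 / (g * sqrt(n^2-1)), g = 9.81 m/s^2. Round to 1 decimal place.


Step 1: V^2 = 255.9^2 = 65484.81
Step 2: n^2 - 1 = 1.7^2 - 1 = 1.89
Step 3: sqrt(1.89) = 1.374773
Step 4: R = 65484.81 / (9.81 * 1.374773) = 4855.6 m

4855.6


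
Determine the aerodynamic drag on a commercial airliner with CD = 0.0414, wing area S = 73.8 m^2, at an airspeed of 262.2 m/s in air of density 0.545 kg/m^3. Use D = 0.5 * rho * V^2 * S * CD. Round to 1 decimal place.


Step 1: Dynamic pressure q = 0.5 * 0.545 * 262.2^2 = 18734.0589 Pa
Step 2: Drag D = q * S * CD = 18734.0589 * 73.8 * 0.0414
Step 3: D = 57238.5 N

57238.5


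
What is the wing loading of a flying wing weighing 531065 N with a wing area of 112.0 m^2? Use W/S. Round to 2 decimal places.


Step 1: Wing loading = W / S = 531065 / 112.0
Step 2: Wing loading = 4741.65 N/m^2

4741.65


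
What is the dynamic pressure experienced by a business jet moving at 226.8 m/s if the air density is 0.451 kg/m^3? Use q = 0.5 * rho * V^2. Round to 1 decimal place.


Step 1: V^2 = 226.8^2 = 51438.24
Step 2: q = 0.5 * 0.451 * 51438.24
Step 3: q = 11599.3 Pa

11599.3


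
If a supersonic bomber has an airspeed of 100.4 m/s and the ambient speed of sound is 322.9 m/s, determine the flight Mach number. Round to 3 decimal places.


Step 1: M = V / a = 100.4 / 322.9
Step 2: M = 0.311

0.311


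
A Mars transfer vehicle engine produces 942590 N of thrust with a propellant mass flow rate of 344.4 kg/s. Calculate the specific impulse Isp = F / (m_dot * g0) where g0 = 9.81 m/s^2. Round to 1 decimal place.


Step 1: m_dot * g0 = 344.4 * 9.81 = 3378.56
Step 2: Isp = 942590 / 3378.56 = 279.0 s

279.0


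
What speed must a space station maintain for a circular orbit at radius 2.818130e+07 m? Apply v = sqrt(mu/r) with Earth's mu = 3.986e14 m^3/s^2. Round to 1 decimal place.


Step 1: mu / r = 3.986e14 / 2.818130e+07 = 14144131.0372
Step 2: v = sqrt(14144131.0372) = 3760.9 m/s

3760.9


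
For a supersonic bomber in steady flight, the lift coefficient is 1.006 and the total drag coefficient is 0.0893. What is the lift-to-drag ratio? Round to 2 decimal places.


Step 1: L/D = CL / CD = 1.006 / 0.0893
Step 2: L/D = 11.27

11.27


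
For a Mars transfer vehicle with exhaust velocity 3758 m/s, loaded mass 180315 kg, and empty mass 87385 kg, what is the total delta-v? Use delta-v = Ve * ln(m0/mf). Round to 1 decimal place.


Step 1: Mass ratio m0/mf = 180315 / 87385 = 2.063455
Step 2: ln(2.063455) = 0.724382
Step 3: delta-v = 3758 * 0.724382 = 2722.2 m/s

2722.2


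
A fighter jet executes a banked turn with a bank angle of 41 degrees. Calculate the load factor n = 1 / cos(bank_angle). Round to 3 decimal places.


Step 1: Convert 41 degrees to radians = 0.715585
Step 2: cos(41 deg) = 0.75471
Step 3: n = 1 / 0.75471 = 1.325

1.325


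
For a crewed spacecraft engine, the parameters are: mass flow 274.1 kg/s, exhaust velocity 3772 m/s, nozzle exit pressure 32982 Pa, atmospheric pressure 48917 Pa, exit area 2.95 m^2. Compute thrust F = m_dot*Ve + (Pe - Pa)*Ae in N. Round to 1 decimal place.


Step 1: Momentum thrust = m_dot * Ve = 274.1 * 3772 = 1033905.2 N
Step 2: Pressure thrust = (Pe - Pa) * Ae = (32982 - 48917) * 2.95 = -47008.25 N
Step 3: Total thrust F = 1033905.2 + -47008.25 = 986897.0 N

986897.0


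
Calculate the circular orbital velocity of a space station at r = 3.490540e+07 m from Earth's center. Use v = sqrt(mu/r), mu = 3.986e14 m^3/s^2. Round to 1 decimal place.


Step 1: mu / r = 3.986e14 / 3.490540e+07 = 11419436.5342
Step 2: v = sqrt(11419436.5342) = 3379.3 m/s

3379.3


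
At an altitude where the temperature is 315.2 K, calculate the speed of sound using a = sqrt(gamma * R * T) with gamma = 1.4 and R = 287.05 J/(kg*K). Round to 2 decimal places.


Step 1: gamma * R * T = 1.4 * 287.05 * 315.2 = 126669.424
Step 2: a = sqrt(126669.424) = 355.91 m/s

355.91


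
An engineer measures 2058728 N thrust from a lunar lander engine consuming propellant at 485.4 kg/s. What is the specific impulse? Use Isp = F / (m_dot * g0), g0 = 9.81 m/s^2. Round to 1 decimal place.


Step 1: m_dot * g0 = 485.4 * 9.81 = 4761.77
Step 2: Isp = 2058728 / 4761.77 = 432.3 s

432.3


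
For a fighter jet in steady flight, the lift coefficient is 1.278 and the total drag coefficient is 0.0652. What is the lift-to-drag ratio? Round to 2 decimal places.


Step 1: L/D = CL / CD = 1.278 / 0.0652
Step 2: L/D = 19.60

19.60


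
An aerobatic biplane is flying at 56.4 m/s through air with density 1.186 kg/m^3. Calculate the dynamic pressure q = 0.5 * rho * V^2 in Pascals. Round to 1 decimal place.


Step 1: V^2 = 56.4^2 = 3180.96
Step 2: q = 0.5 * 1.186 * 3180.96
Step 3: q = 1886.3 Pa

1886.3


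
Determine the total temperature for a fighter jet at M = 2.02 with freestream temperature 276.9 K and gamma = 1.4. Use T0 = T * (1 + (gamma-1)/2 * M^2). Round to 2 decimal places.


Step 1: (gamma-1)/2 = 0.2
Step 2: M^2 = 4.0804
Step 3: 1 + 0.2 * 4.0804 = 1.81608
Step 4: T0 = 276.9 * 1.81608 = 502.87 K

502.87


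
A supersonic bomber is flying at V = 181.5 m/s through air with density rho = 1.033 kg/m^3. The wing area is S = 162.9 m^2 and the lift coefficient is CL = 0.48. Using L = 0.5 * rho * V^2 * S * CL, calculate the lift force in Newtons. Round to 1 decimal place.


Step 1: Calculate dynamic pressure q = 0.5 * 1.033 * 181.5^2 = 0.5 * 1.033 * 32942.25 = 17014.6721 Pa
Step 2: Multiply by wing area and lift coefficient: L = 17014.6721 * 162.9 * 0.48
Step 3: L = 2771690.0892 * 0.48 = 1330411.2 N

1330411.2


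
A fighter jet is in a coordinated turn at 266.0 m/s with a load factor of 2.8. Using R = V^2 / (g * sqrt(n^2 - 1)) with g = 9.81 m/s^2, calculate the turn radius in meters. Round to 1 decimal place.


Step 1: V^2 = 266.0^2 = 70756.0
Step 2: n^2 - 1 = 2.8^2 - 1 = 6.84
Step 3: sqrt(6.84) = 2.615339
Step 4: R = 70756.0 / (9.81 * 2.615339) = 2757.8 m

2757.8


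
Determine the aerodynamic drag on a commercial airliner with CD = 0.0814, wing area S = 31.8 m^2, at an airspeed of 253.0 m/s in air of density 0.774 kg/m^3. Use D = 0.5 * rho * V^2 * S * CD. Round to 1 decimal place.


Step 1: Dynamic pressure q = 0.5 * 0.774 * 253.0^2 = 24771.483 Pa
Step 2: Drag D = q * S * CD = 24771.483 * 31.8 * 0.0814
Step 3: D = 64121.5 N

64121.5


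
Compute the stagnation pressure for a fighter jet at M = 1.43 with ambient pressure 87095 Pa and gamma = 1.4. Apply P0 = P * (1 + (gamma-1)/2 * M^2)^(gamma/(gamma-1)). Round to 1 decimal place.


Step 1: (gamma-1)/2 * M^2 = 0.2 * 2.0449 = 0.40898
Step 2: 1 + 0.40898 = 1.40898
Step 3: Exponent gamma/(gamma-1) = 3.5
Step 4: P0 = 87095 * 1.40898^3.5 = 289174.6 Pa

289174.6


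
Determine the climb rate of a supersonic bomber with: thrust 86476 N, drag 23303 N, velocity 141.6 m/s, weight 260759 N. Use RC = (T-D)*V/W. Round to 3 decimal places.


Step 1: Excess thrust = T - D = 86476 - 23303 = 63173 N
Step 2: Excess power = 63173 * 141.6 = 8945296.8 W
Step 3: RC = 8945296.8 / 260759 = 34.305 m/s

34.305


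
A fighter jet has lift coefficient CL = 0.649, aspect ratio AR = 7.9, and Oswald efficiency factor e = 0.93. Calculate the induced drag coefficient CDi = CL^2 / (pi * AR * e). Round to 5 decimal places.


Step 1: CL^2 = 0.649^2 = 0.421201
Step 2: pi * AR * e = 3.14159 * 7.9 * 0.93 = 23.081281
Step 3: CDi = 0.421201 / 23.081281 = 0.01825

0.01825


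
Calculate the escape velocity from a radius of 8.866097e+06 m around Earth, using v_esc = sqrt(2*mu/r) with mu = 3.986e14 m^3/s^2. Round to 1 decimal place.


Step 1: 2*mu/r = 2 * 3.986e14 / 8.866097e+06 = 89915551.3412
Step 2: v_esc = sqrt(89915551.3412) = 9482.4 m/s

9482.4


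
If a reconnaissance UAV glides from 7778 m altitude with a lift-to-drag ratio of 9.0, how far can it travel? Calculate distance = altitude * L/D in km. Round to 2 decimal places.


Step 1: Glide distance = altitude * L/D = 7778 * 9.0 = 70002.0 m
Step 2: Convert to km: 70002.0 / 1000 = 70.00 km

70.00


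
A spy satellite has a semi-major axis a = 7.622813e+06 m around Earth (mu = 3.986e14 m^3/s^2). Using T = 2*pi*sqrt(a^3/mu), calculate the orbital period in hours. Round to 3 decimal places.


Step 1: a^3 / mu = 4.429409e+20 / 3.986e14 = 1.111242e+06
Step 2: sqrt(1.111242e+06) = 1054.1545 s
Step 3: T = 2*pi * 1054.1545 = 6623.45 s
Step 4: T in hours = 6623.45 / 3600 = 1.840 hours

1.840


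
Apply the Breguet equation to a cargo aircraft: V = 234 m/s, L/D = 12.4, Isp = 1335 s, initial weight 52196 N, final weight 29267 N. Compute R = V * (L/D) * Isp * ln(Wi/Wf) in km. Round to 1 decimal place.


Step 1: Coefficient = V * (L/D) * Isp = 234 * 12.4 * 1335 = 3873636.0 m
Step 2: Wi/Wf = 52196 / 29267 = 1.783442
Step 3: ln(1.783442) = 0.578545
Step 4: R = 3873636.0 * 0.578545 = 2241073.8 m = 2241.1 km

2241.1


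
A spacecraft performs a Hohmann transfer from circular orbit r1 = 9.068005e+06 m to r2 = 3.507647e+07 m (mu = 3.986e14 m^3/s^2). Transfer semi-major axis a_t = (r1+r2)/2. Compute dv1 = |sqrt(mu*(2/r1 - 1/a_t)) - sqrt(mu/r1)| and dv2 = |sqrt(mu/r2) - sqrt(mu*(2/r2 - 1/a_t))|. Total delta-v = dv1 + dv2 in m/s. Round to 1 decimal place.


Step 1: Transfer semi-major axis a_t = (9.068005e+06 + 3.507647e+07) / 2 = 2.207224e+07 m
Step 2: v1 (circular at r1) = sqrt(mu/r1) = 6629.99 m/s
Step 3: v_t1 = sqrt(mu*(2/r1 - 1/a_t)) = 8357.91 m/s
Step 4: dv1 = |8357.91 - 6629.99| = 1727.92 m/s
Step 5: v2 (circular at r2) = 3371.02 m/s, v_t2 = 2160.69 m/s
Step 6: dv2 = |3371.02 - 2160.69| = 1210.32 m/s
Step 7: Total delta-v = 1727.92 + 1210.32 = 2938.2 m/s

2938.2


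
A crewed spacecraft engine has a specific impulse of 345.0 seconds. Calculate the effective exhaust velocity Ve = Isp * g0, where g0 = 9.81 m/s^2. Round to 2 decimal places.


Step 1: Ve = Isp * g0 = 345.0 * 9.81
Step 2: Ve = 3384.45 m/s

3384.45


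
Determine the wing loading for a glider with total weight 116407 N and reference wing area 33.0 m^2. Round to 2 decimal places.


Step 1: Wing loading = W / S = 116407 / 33.0
Step 2: Wing loading = 3527.48 N/m^2

3527.48


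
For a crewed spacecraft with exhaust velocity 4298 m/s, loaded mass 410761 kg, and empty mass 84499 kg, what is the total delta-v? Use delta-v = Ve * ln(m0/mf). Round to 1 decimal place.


Step 1: Mass ratio m0/mf = 410761 / 84499 = 4.861134
Step 2: ln(4.861134) = 1.581272
Step 3: delta-v = 4298 * 1.581272 = 6796.3 m/s

6796.3


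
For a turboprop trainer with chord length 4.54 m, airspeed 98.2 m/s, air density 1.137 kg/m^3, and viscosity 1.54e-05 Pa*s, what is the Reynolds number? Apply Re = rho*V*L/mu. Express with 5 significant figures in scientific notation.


Step 1: Numerator = rho * V * L = 1.137 * 98.2 * 4.54 = 506.906436
Step 2: Re = 506.906436 / 1.54e-05
Step 3: Re = 3.2916e+07

3.2916e+07


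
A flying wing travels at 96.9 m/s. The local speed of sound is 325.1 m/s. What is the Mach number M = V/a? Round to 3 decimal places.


Step 1: M = V / a = 96.9 / 325.1
Step 2: M = 0.298

0.298


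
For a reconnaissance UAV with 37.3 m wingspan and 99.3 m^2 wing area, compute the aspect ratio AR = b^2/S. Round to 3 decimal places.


Step 1: b^2 = 37.3^2 = 1391.29
Step 2: AR = 1391.29 / 99.3 = 14.011

14.011


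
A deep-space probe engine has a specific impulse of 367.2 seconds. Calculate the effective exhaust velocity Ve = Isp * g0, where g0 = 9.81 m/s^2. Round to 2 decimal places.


Step 1: Ve = Isp * g0 = 367.2 * 9.81
Step 2: Ve = 3602.23 m/s

3602.23


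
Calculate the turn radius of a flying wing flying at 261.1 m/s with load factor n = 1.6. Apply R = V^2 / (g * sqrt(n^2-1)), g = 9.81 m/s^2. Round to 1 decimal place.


Step 1: V^2 = 261.1^2 = 68173.21
Step 2: n^2 - 1 = 1.6^2 - 1 = 1.56
Step 3: sqrt(1.56) = 1.249
Step 4: R = 68173.21 / (9.81 * 1.249) = 5563.9 m

5563.9


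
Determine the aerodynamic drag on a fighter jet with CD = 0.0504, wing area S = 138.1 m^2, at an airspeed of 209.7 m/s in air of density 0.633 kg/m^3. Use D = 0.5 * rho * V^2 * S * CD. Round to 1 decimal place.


Step 1: Dynamic pressure q = 0.5 * 0.633 * 209.7^2 = 13917.7995 Pa
Step 2: Drag D = q * S * CD = 13917.7995 * 138.1 * 0.0504
Step 3: D = 96871.2 N

96871.2


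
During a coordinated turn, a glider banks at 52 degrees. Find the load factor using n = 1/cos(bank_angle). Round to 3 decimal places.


Step 1: Convert 52 degrees to radians = 0.907571
Step 2: cos(52 deg) = 0.615661
Step 3: n = 1 / 0.615661 = 1.624

1.624


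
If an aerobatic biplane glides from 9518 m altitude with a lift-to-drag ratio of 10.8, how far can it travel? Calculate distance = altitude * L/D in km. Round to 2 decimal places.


Step 1: Glide distance = altitude * L/D = 9518 * 10.8 = 102794.4 m
Step 2: Convert to km: 102794.4 / 1000 = 102.79 km

102.79


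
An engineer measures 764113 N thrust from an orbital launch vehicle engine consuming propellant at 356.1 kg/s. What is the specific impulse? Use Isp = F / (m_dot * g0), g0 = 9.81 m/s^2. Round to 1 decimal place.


Step 1: m_dot * g0 = 356.1 * 9.81 = 3493.34
Step 2: Isp = 764113 / 3493.34 = 218.7 s

218.7


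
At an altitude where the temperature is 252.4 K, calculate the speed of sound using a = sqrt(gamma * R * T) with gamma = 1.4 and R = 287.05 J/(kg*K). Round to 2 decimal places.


Step 1: gamma * R * T = 1.4 * 287.05 * 252.4 = 101431.988
Step 2: a = sqrt(101431.988) = 318.48 m/s

318.48


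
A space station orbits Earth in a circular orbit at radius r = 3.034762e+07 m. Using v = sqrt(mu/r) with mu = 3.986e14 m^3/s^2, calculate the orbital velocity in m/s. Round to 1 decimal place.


Step 1: mu / r = 3.986e14 / 3.034762e+07 = 13134473.1481
Step 2: v = sqrt(13134473.1481) = 3624.2 m/s

3624.2


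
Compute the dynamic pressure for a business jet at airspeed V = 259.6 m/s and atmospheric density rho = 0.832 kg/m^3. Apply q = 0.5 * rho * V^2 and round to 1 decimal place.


Step 1: V^2 = 259.6^2 = 67392.16
Step 2: q = 0.5 * 0.832 * 67392.16
Step 3: q = 28035.1 Pa

28035.1


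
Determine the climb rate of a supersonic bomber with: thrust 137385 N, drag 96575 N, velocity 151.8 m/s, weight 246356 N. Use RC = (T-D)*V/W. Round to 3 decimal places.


Step 1: Excess thrust = T - D = 137385 - 96575 = 40810 N
Step 2: Excess power = 40810 * 151.8 = 6194958.0 W
Step 3: RC = 6194958.0 / 246356 = 25.146 m/s

25.146


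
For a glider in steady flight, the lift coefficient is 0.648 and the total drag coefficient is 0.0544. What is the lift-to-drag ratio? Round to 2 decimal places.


Step 1: L/D = CL / CD = 0.648 / 0.0544
Step 2: L/D = 11.91

11.91


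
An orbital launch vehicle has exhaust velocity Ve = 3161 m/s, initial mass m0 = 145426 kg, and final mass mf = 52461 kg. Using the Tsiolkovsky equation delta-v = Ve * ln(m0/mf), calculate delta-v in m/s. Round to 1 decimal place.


Step 1: Mass ratio m0/mf = 145426 / 52461 = 2.772078
Step 2: ln(2.772078) = 1.019597
Step 3: delta-v = 3161 * 1.019597 = 3222.9 m/s

3222.9


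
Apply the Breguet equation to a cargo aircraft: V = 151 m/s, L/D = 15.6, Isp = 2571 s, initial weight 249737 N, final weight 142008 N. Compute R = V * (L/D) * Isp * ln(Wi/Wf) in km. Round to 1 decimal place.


Step 1: Coefficient = V * (L/D) * Isp = 151 * 15.6 * 2571 = 6056247.6 m
Step 2: Wi/Wf = 249737 / 142008 = 1.758612
Step 3: ln(1.758612) = 0.564525
Step 4: R = 6056247.6 * 0.564525 = 3418903.0 m = 3418.9 km

3418.9


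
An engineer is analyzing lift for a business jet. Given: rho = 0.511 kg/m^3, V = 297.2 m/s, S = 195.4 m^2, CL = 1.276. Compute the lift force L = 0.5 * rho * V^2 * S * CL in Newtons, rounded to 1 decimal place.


Step 1: Calculate dynamic pressure q = 0.5 * 0.511 * 297.2^2 = 0.5 * 0.511 * 88327.84 = 22567.7631 Pa
Step 2: Multiply by wing area and lift coefficient: L = 22567.7631 * 195.4 * 1.276
Step 3: L = 4409740.9136 * 1.276 = 5626829.4 N

5626829.4


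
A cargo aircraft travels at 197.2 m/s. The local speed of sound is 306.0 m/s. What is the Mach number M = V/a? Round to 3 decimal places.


Step 1: M = V / a = 197.2 / 306.0
Step 2: M = 0.644

0.644


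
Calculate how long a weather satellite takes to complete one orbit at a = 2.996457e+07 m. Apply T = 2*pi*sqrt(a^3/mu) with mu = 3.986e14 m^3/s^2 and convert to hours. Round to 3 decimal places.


Step 1: a^3 / mu = 2.690445e+22 / 3.986e14 = 6.749737e+07
Step 2: sqrt(6.749737e+07) = 8215.6783 s
Step 3: T = 2*pi * 8215.6783 = 51620.63 s
Step 4: T in hours = 51620.63 / 3600 = 14.339 hours

14.339


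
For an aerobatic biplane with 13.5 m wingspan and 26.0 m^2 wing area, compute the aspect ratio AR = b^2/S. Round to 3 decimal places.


Step 1: b^2 = 13.5^2 = 182.25
Step 2: AR = 182.25 / 26.0 = 7.010

7.010


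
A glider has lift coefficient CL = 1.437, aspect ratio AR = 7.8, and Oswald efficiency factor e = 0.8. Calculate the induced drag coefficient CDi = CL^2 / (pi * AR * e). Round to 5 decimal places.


Step 1: CL^2 = 1.437^2 = 2.064969
Step 2: pi * AR * e = 3.14159 * 7.8 * 0.8 = 19.603538
Step 3: CDi = 2.064969 / 19.603538 = 0.10534

0.10534


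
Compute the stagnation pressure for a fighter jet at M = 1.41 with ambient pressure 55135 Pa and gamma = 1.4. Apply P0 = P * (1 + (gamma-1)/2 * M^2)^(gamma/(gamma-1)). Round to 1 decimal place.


Step 1: (gamma-1)/2 * M^2 = 0.2 * 1.9881 = 0.39762
Step 2: 1 + 0.39762 = 1.39762
Step 3: Exponent gamma/(gamma-1) = 3.5
Step 4: P0 = 55135 * 1.39762^3.5 = 177946.4 Pa

177946.4


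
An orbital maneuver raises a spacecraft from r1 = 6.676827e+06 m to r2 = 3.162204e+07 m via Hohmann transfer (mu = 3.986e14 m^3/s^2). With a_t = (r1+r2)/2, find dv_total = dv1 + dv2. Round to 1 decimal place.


Step 1: Transfer semi-major axis a_t = (6.676827e+06 + 3.162204e+07) / 2 = 1.914943e+07 m
Step 2: v1 (circular at r1) = sqrt(mu/r1) = 7726.51 m/s
Step 3: v_t1 = sqrt(mu*(2/r1 - 1/a_t)) = 9928.89 m/s
Step 4: dv1 = |9928.89 - 7726.51| = 2202.37 m/s
Step 5: v2 (circular at r2) = 3550.37 m/s, v_t2 = 2096.43 m/s
Step 6: dv2 = |3550.37 - 2096.43| = 1453.94 m/s
Step 7: Total delta-v = 2202.37 + 1453.94 = 3656.3 m/s

3656.3


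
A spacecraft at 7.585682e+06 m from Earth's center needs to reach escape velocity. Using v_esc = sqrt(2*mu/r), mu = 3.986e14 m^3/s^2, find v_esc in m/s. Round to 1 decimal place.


Step 1: 2*mu/r = 2 * 3.986e14 / 7.585682e+06 = 105092726.0067
Step 2: v_esc = sqrt(105092726.0067) = 10251.5 m/s

10251.5


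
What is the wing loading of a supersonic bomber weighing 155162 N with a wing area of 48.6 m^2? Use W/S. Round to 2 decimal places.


Step 1: Wing loading = W / S = 155162 / 48.6
Step 2: Wing loading = 3192.63 N/m^2

3192.63


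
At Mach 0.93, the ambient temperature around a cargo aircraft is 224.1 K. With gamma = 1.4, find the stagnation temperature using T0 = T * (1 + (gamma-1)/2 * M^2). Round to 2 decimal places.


Step 1: (gamma-1)/2 = 0.2
Step 2: M^2 = 0.8649
Step 3: 1 + 0.2 * 0.8649 = 1.17298
Step 4: T0 = 224.1 * 1.17298 = 262.86 K

262.86


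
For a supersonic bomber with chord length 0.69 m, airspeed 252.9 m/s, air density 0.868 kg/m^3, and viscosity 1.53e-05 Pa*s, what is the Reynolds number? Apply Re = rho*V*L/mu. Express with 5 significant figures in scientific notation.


Step 1: Numerator = rho * V * L = 0.868 * 252.9 * 0.69 = 151.466868
Step 2: Re = 151.466868 / 1.53e-05
Step 3: Re = 9.8998e+06

9.8998e+06


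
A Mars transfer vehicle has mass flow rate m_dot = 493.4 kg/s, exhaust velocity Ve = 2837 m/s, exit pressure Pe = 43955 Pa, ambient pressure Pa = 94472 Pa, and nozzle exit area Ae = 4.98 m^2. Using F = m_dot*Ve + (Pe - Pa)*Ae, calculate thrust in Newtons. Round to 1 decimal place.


Step 1: Momentum thrust = m_dot * Ve = 493.4 * 2837 = 1399775.8 N
Step 2: Pressure thrust = (Pe - Pa) * Ae = (43955 - 94472) * 4.98 = -251574.66 N
Step 3: Total thrust F = 1399775.8 + -251574.66 = 1148201.1 N

1148201.1


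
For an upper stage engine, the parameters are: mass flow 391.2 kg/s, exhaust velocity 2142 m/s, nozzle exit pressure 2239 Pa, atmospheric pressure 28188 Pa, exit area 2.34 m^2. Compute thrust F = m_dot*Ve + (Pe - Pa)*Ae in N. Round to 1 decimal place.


Step 1: Momentum thrust = m_dot * Ve = 391.2 * 2142 = 837950.4 N
Step 2: Pressure thrust = (Pe - Pa) * Ae = (2239 - 28188) * 2.34 = -60720.66 N
Step 3: Total thrust F = 837950.4 + -60720.66 = 777229.7 N

777229.7


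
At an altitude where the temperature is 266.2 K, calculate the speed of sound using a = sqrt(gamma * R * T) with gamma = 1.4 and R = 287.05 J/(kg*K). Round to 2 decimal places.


Step 1: gamma * R * T = 1.4 * 287.05 * 266.2 = 106977.794
Step 2: a = sqrt(106977.794) = 327.07 m/s

327.07


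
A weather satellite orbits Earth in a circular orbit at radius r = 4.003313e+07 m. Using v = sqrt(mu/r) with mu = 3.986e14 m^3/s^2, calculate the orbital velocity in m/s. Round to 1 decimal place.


Step 1: mu / r = 3.986e14 / 4.003313e+07 = 9956753.3191
Step 2: v = sqrt(9956753.3191) = 3155.4 m/s

3155.4


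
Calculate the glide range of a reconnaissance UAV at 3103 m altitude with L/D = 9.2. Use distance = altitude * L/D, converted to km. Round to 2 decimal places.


Step 1: Glide distance = altitude * L/D = 3103 * 9.2 = 28547.6 m
Step 2: Convert to km: 28547.6 / 1000 = 28.55 km

28.55


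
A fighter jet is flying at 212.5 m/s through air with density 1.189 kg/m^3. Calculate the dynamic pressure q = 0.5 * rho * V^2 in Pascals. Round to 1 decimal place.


Step 1: V^2 = 212.5^2 = 45156.25
Step 2: q = 0.5 * 1.189 * 45156.25
Step 3: q = 26845.4 Pa

26845.4


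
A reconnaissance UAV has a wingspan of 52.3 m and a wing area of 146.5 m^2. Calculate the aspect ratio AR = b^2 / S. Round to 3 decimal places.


Step 1: b^2 = 52.3^2 = 2735.29
Step 2: AR = 2735.29 / 146.5 = 18.671

18.671


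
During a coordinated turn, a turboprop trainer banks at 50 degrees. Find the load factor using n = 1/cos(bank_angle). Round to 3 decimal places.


Step 1: Convert 50 degrees to radians = 0.872665
Step 2: cos(50 deg) = 0.642788
Step 3: n = 1 / 0.642788 = 1.556

1.556


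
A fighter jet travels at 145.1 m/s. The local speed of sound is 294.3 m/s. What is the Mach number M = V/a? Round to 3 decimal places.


Step 1: M = V / a = 145.1 / 294.3
Step 2: M = 0.493

0.493


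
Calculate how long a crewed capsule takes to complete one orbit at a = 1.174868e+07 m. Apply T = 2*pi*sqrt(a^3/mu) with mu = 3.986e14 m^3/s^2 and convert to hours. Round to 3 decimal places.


Step 1: a^3 / mu = 1.621688e+21 / 3.986e14 = 4.068459e+06
Step 2: sqrt(4.068459e+06) = 2017.0421 s
Step 3: T = 2*pi * 2017.0421 = 12673.45 s
Step 4: T in hours = 12673.45 / 3600 = 3.520 hours

3.520


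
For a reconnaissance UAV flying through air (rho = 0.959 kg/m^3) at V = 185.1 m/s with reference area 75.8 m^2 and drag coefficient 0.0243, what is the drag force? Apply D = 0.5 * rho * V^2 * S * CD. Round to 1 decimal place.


Step 1: Dynamic pressure q = 0.5 * 0.959 * 185.1^2 = 16428.6338 Pa
Step 2: Drag D = q * S * CD = 16428.6338 * 75.8 * 0.0243
Step 3: D = 30260.6 N

30260.6


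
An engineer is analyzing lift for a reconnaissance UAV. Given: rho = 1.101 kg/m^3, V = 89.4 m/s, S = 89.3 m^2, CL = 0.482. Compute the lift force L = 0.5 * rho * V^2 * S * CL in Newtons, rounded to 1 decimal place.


Step 1: Calculate dynamic pressure q = 0.5 * 1.101 * 89.4^2 = 0.5 * 1.101 * 7992.36 = 4399.7942 Pa
Step 2: Multiply by wing area and lift coefficient: L = 4399.7942 * 89.3 * 0.482
Step 3: L = 392901.6203 * 0.482 = 189378.6 N

189378.6


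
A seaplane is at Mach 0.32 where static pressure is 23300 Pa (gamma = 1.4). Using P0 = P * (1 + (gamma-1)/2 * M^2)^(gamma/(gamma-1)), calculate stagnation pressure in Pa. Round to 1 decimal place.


Step 1: (gamma-1)/2 * M^2 = 0.2 * 0.1024 = 0.02048
Step 2: 1 + 0.02048 = 1.02048
Step 3: Exponent gamma/(gamma-1) = 3.5
Step 4: P0 = 23300 * 1.02048^3.5 = 25013.3 Pa

25013.3


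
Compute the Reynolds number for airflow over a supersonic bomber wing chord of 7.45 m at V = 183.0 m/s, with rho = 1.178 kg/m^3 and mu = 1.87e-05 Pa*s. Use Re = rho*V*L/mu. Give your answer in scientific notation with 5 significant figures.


Step 1: Numerator = rho * V * L = 1.178 * 183.0 * 7.45 = 1606.0263
Step 2: Re = 1606.0263 / 1.87e-05
Step 3: Re = 8.5884e+07

8.5884e+07


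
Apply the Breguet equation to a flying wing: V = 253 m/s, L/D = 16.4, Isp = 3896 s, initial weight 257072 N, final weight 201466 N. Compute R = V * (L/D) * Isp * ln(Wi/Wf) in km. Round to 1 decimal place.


Step 1: Coefficient = V * (L/D) * Isp = 253 * 16.4 * 3896 = 16165283.2 m
Step 2: Wi/Wf = 257072 / 201466 = 1.276007
Step 3: ln(1.276007) = 0.243736
Step 4: R = 16165283.2 * 0.243736 = 3940054.5 m = 3940.1 km

3940.1


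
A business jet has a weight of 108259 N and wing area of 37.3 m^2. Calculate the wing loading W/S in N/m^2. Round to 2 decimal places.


Step 1: Wing loading = W / S = 108259 / 37.3
Step 2: Wing loading = 2902.39 N/m^2

2902.39


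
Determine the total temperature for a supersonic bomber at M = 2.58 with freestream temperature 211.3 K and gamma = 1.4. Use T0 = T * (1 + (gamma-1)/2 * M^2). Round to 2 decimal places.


Step 1: (gamma-1)/2 = 0.2
Step 2: M^2 = 6.6564
Step 3: 1 + 0.2 * 6.6564 = 2.33128
Step 4: T0 = 211.3 * 2.33128 = 492.60 K

492.60


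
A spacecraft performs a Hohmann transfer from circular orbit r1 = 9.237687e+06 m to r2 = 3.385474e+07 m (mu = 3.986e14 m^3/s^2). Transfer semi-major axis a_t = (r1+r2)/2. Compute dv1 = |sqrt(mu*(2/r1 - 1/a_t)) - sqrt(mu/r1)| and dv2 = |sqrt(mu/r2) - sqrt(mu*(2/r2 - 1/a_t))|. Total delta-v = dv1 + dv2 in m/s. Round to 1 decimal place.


Step 1: Transfer semi-major axis a_t = (9.237687e+06 + 3.385474e+07) / 2 = 2.154621e+07 m
Step 2: v1 (circular at r1) = sqrt(mu/r1) = 6568.81 m/s
Step 3: v_t1 = sqrt(mu*(2/r1 - 1/a_t)) = 8234.01 m/s
Step 4: dv1 = |8234.01 - 6568.81| = 1665.19 m/s
Step 5: v2 (circular at r2) = 3431.3 m/s, v_t2 = 2246.75 m/s
Step 6: dv2 = |3431.3 - 2246.75| = 1184.55 m/s
Step 7: Total delta-v = 1665.19 + 1184.55 = 2849.7 m/s

2849.7


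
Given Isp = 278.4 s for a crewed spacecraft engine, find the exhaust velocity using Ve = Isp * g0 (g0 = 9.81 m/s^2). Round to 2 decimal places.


Step 1: Ve = Isp * g0 = 278.4 * 9.81
Step 2: Ve = 2731.10 m/s

2731.10


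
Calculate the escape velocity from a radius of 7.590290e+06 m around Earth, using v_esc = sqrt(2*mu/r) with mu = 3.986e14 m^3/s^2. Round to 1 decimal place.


Step 1: 2*mu/r = 2 * 3.986e14 / 7.590290e+06 = 105028925.1135
Step 2: v_esc = sqrt(105028925.1135) = 10248.4 m/s

10248.4


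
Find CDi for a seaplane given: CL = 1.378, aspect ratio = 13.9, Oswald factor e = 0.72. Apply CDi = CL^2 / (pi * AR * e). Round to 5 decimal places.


Step 1: CL^2 = 1.378^2 = 1.898884
Step 2: pi * AR * e = 3.14159 * 13.9 * 0.72 = 31.441059
Step 3: CDi = 1.898884 / 31.441059 = 0.06040

0.06040


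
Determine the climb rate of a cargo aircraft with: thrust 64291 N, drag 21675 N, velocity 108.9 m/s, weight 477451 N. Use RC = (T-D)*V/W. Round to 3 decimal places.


Step 1: Excess thrust = T - D = 64291 - 21675 = 42616 N
Step 2: Excess power = 42616 * 108.9 = 4640882.4 W
Step 3: RC = 4640882.4 / 477451 = 9.720 m/s

9.720


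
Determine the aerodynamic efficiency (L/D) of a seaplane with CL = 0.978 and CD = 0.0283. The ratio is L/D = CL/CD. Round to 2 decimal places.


Step 1: L/D = CL / CD = 0.978 / 0.0283
Step 2: L/D = 34.56

34.56


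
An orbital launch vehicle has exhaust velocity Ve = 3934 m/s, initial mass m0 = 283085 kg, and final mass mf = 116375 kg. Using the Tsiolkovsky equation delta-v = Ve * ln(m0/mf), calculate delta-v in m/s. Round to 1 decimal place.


Step 1: Mass ratio m0/mf = 283085 / 116375 = 2.432524
Step 2: ln(2.432524) = 0.888929
Step 3: delta-v = 3934 * 0.888929 = 3497.0 m/s

3497.0


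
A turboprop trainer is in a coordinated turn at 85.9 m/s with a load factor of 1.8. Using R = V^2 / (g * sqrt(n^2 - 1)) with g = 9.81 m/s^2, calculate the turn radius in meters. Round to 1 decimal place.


Step 1: V^2 = 85.9^2 = 7378.81
Step 2: n^2 - 1 = 1.8^2 - 1 = 2.24
Step 3: sqrt(2.24) = 1.496663
Step 4: R = 7378.81 / (9.81 * 1.496663) = 502.6 m

502.6


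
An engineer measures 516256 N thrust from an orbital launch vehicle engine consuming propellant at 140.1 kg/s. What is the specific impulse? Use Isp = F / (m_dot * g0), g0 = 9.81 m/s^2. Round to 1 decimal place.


Step 1: m_dot * g0 = 140.1 * 9.81 = 1374.38
Step 2: Isp = 516256 / 1374.38 = 375.6 s

375.6


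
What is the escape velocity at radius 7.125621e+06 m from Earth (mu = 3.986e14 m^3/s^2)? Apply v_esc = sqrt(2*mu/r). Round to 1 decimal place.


Step 1: 2*mu/r = 2 * 3.986e14 / 7.125621e+06 = 111877968.2501
Step 2: v_esc = sqrt(111877968.2501) = 10577.2 m/s

10577.2


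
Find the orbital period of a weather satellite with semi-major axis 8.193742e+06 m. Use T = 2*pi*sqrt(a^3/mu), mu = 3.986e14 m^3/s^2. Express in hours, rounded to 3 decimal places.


Step 1: a^3 / mu = 5.501066e+20 / 3.986e14 = 1.380097e+06
Step 2: sqrt(1.380097e+06) = 1174.7752 s
Step 3: T = 2*pi * 1174.7752 = 7381.33 s
Step 4: T in hours = 7381.33 / 3600 = 2.050 hours

2.050


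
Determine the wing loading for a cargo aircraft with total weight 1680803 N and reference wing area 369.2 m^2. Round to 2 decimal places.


Step 1: Wing loading = W / S = 1680803 / 369.2
Step 2: Wing loading = 4552.55 N/m^2

4552.55


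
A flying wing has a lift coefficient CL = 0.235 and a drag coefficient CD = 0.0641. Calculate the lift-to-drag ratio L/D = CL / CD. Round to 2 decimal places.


Step 1: L/D = CL / CD = 0.235 / 0.0641
Step 2: L/D = 3.67

3.67


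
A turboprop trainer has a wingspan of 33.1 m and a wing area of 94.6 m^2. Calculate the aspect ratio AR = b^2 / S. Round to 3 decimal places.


Step 1: b^2 = 33.1^2 = 1095.61
Step 2: AR = 1095.61 / 94.6 = 11.582

11.582


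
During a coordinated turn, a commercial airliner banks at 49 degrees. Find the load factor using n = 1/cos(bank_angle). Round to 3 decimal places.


Step 1: Convert 49 degrees to radians = 0.855211
Step 2: cos(49 deg) = 0.656059
Step 3: n = 1 / 0.656059 = 1.524

1.524


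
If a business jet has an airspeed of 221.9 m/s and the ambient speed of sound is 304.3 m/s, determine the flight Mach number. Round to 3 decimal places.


Step 1: M = V / a = 221.9 / 304.3
Step 2: M = 0.729

0.729


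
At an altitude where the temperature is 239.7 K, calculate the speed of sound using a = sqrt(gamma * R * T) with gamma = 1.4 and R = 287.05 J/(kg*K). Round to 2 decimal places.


Step 1: gamma * R * T = 1.4 * 287.05 * 239.7 = 96328.239
Step 2: a = sqrt(96328.239) = 310.37 m/s

310.37


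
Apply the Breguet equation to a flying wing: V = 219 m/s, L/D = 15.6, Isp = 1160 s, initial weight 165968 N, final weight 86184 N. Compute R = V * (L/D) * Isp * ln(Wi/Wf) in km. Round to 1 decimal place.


Step 1: Coefficient = V * (L/D) * Isp = 219 * 15.6 * 1160 = 3963024.0 m
Step 2: Wi/Wf = 165968 / 86184 = 1.92574
Step 3: ln(1.92574) = 0.65531
Step 4: R = 3963024.0 * 0.65531 = 2597011.1 m = 2597.0 km

2597.0


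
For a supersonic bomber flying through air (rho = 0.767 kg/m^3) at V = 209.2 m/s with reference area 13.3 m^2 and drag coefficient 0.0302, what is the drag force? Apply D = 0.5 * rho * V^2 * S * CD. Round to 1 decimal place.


Step 1: Dynamic pressure q = 0.5 * 0.767 * 209.2^2 = 16783.7394 Pa
Step 2: Drag D = q * S * CD = 16783.7394 * 13.3 * 0.0302
Step 3: D = 6741.4 N

6741.4


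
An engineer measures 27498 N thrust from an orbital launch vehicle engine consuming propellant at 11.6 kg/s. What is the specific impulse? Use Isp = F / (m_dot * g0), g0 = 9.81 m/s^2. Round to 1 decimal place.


Step 1: m_dot * g0 = 11.6 * 9.81 = 113.8
Step 2: Isp = 27498 / 113.8 = 241.6 s

241.6


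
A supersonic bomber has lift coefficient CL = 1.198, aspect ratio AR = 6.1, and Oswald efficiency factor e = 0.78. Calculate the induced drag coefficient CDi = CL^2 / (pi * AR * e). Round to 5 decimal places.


Step 1: CL^2 = 1.198^2 = 1.435204
Step 2: pi * AR * e = 3.14159 * 6.1 * 0.78 = 14.947698
Step 3: CDi = 1.435204 / 14.947698 = 0.09602

0.09602


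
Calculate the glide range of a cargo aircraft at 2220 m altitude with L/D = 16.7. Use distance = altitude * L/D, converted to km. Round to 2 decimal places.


Step 1: Glide distance = altitude * L/D = 2220 * 16.7 = 37074.0 m
Step 2: Convert to km: 37074.0 / 1000 = 37.07 km

37.07


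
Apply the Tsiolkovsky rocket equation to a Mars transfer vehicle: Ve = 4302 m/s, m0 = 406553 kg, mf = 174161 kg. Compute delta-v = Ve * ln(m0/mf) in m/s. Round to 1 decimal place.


Step 1: Mass ratio m0/mf = 406553 / 174161 = 2.334352
Step 2: ln(2.334352) = 0.847734
Step 3: delta-v = 4302 * 0.847734 = 3647.0 m/s

3647.0


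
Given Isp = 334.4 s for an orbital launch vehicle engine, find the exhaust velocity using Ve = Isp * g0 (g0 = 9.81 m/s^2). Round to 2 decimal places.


Step 1: Ve = Isp * g0 = 334.4 * 9.81
Step 2: Ve = 3280.46 m/s

3280.46


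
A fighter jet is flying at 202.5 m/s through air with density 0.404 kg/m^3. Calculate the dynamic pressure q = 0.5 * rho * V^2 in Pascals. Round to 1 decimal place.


Step 1: V^2 = 202.5^2 = 41006.25
Step 2: q = 0.5 * 0.404 * 41006.25
Step 3: q = 8283.3 Pa

8283.3


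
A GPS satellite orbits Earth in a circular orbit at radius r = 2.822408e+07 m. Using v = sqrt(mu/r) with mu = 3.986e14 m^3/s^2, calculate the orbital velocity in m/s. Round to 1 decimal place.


Step 1: mu / r = 3.986e14 / 2.822408e+07 = 14122692.396
Step 2: v = sqrt(14122692.396) = 3758.0 m/s

3758.0


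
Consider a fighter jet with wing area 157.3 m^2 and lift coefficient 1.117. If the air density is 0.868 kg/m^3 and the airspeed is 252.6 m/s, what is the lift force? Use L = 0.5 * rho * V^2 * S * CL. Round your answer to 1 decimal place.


Step 1: Calculate dynamic pressure q = 0.5 * 0.868 * 252.6^2 = 0.5 * 0.868 * 63806.76 = 27692.1338 Pa
Step 2: Multiply by wing area and lift coefficient: L = 27692.1338 * 157.3 * 1.117
Step 3: L = 4355972.653 * 1.117 = 4865621.5 N

4865621.5


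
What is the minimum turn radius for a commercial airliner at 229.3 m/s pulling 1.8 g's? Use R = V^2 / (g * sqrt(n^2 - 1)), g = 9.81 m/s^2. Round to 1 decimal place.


Step 1: V^2 = 229.3^2 = 52578.49
Step 2: n^2 - 1 = 1.8^2 - 1 = 2.24
Step 3: sqrt(2.24) = 1.496663
Step 4: R = 52578.49 / (9.81 * 1.496663) = 3581.1 m

3581.1


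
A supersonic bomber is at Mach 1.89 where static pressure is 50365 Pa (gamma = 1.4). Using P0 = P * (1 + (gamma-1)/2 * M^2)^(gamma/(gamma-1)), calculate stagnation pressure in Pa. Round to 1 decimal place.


Step 1: (gamma-1)/2 * M^2 = 0.2 * 3.5721 = 0.71442
Step 2: 1 + 0.71442 = 1.71442
Step 3: Exponent gamma/(gamma-1) = 3.5
Step 4: P0 = 50365 * 1.71442^3.5 = 332306.7 Pa

332306.7


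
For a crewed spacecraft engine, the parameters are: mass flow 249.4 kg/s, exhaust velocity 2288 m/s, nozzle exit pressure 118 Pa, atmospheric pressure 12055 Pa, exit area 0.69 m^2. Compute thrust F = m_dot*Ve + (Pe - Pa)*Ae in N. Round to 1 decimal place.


Step 1: Momentum thrust = m_dot * Ve = 249.4 * 2288 = 570627.2 N
Step 2: Pressure thrust = (Pe - Pa) * Ae = (118 - 12055) * 0.69 = -8236.53 N
Step 3: Total thrust F = 570627.2 + -8236.53 = 562390.7 N

562390.7


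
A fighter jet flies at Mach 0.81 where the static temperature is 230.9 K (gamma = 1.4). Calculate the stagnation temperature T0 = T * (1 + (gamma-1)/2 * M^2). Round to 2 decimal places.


Step 1: (gamma-1)/2 = 0.2
Step 2: M^2 = 0.6561
Step 3: 1 + 0.2 * 0.6561 = 1.13122
Step 4: T0 = 230.9 * 1.13122 = 261.20 K

261.20


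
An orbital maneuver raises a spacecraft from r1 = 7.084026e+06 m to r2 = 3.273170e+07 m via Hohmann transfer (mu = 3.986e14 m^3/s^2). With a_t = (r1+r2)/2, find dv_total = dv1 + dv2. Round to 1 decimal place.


Step 1: Transfer semi-major axis a_t = (7.084026e+06 + 3.273170e+07) / 2 = 1.990786e+07 m
Step 2: v1 (circular at r1) = sqrt(mu/r1) = 7501.16 m/s
Step 3: v_t1 = sqrt(mu*(2/r1 - 1/a_t)) = 9618.35 m/s
Step 4: dv1 = |9618.35 - 7501.16| = 2117.19 m/s
Step 5: v2 (circular at r2) = 3489.67 m/s, v_t2 = 2081.67 m/s
Step 6: dv2 = |3489.67 - 2081.67| = 1408.0 m/s
Step 7: Total delta-v = 2117.19 + 1408.0 = 3525.2 m/s

3525.2


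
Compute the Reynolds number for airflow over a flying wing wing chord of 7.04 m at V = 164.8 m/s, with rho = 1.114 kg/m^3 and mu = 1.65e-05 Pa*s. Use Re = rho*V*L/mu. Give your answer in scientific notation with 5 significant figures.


Step 1: Numerator = rho * V * L = 1.114 * 164.8 * 7.04 = 1292.453888
Step 2: Re = 1292.453888 / 1.65e-05
Step 3: Re = 7.8331e+07

7.8331e+07


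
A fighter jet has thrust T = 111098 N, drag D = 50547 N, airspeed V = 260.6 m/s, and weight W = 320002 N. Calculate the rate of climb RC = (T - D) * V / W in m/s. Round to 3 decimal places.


Step 1: Excess thrust = T - D = 111098 - 50547 = 60551 N
Step 2: Excess power = 60551 * 260.6 = 15779590.6 W
Step 3: RC = 15779590.6 / 320002 = 49.311 m/s

49.311


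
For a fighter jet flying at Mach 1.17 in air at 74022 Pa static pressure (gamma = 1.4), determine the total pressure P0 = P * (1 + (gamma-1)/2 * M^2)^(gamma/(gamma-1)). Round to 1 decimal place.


Step 1: (gamma-1)/2 * M^2 = 0.2 * 1.3689 = 0.27378
Step 2: 1 + 0.27378 = 1.27378
Step 3: Exponent gamma/(gamma-1) = 3.5
Step 4: P0 = 74022 * 1.27378^3.5 = 172659.8 Pa

172659.8


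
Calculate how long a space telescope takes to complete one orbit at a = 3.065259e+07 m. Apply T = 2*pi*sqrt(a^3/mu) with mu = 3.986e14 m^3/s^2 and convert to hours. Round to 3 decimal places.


Step 1: a^3 / mu = 2.880060e+22 / 3.986e14 = 7.225439e+07
Step 2: sqrt(7.225439e+07) = 8500.2582 s
Step 3: T = 2*pi * 8500.2582 = 53408.7 s
Step 4: T in hours = 53408.7 / 3600 = 14.836 hours

14.836
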